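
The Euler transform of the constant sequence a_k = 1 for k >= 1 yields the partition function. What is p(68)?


The Euler transform converts the sequence a_k = 1 into the number of integer partitions.
Using the recurrence or dynamic programming:
p(68) = 3087735

3087735


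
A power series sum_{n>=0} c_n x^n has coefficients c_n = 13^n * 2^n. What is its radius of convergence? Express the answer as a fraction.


By the root test (Cauchy-Hadamard), the radius is R = 1 / limsup_n |c_n|^(1/n).
Here |c_n|^(1/n) = (13^n * 2^n)^(1/n) = 13 * 2 = 26 for all n.
So R = 1/26 = 1/26.

1/26


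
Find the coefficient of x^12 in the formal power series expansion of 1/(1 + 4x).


Write 1/(1 + c x) = 1/(1 - (-c) x) and apply the geometric-series identity
1/(1 - y) = sum_{k>=0} y^k to get 1/(1 + c x) = sum_{k>=0} (-c)^k x^k.
So the coefficient of x^k is (-c)^k = (-1)^k * c^k.
Here c = 4 and k = 12:
(-4)^12 = 1 * 16777216 = 16777216

16777216


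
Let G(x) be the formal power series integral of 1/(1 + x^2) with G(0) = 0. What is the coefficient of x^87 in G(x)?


1/(1 + x^2) = sum_{j>=0} (-1)^j x^(2j). Integrating termwise with G(0) = 0:
G(x) = sum_{j>=0} (-1)^j x^(2j+1) / (2j+1) = arctan(x).
Only odd powers are nonzero. For x^87 write 87 = 2*43 + 1, giving
(-1)^43 / 87 = -1/87 = -1/87.

-1/87


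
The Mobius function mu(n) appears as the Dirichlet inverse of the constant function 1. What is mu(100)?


100 has a squared prime factor, so mu(100) = 0.
Factorization reveals a repeated prime.

0


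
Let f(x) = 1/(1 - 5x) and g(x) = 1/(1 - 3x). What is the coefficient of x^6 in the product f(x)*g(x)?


The coefficient of x^n in f*g is the Cauchy product: sum_{k=0}^{n} a^k * b^(n-k).
With a=5, b=3, n=6:
sum_{k=0}^{6} 5^k * 3^(6-k)
= 37969

37969


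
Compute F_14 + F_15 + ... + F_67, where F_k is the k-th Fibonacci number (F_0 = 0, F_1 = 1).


Use the identity sum_{k=0}^{N} F_k = F_{N+2} - 1 (which follows from F_{k+2} - F_{k+1} = F_k). Then
sum_{k=14}^{67} F_k = (F_{69} - 1) - (F_{15} - 1) = F_{69} - F_{15}.
Computing: F_{69} = 117669030460994, F_{15} = 610, so
Sum = 117669030460994 - 610 = 117669030460384.

117669030460384


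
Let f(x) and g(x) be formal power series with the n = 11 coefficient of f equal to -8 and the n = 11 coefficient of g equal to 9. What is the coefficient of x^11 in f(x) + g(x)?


Addition of formal power series is termwise.
The coefficient of x^11 in f + g = -8 + 9
= 1

1


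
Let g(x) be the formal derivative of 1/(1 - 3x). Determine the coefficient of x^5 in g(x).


Differentiate termwise: d/dx sum_{k>=0} 3^k x^k = sum_{k>=1} k 3^k x^(k-1) = sum_{j>=0} (j+1) 3^(j+1) x^j.
Equivalently, d/dx [1/(1 - 3x)] = 3/(1 - 3x)^2.
For j = 5: 6 * 3^6 = 6 * 729 = 4374.

4374


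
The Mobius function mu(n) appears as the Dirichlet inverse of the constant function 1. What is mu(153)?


153 has a squared prime factor, so mu(153) = 0.
Factorization reveals a repeated prime.

0


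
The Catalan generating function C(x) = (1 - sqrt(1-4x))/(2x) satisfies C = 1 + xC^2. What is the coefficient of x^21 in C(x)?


Substituting x -> x scales the n-th coefficient by 1, so [x^21] C(x) = C_21.
C_21 = C(2*21, 21)/(22) = 538257874440/22 = 24466267020.
= 24466267020.

24466267020


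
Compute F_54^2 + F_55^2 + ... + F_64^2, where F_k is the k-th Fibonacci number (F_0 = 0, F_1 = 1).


There is a standard identity sum_{k=0}^{N} F_k^2 = F_N * F_{N+1} (proved inductively from the telescoping relation F_k^2 = F_k F_{k+1} - F_{k-1} F_k). Then
sum_{k=54}^{64} F_k^2 = F_64 F_65 - F_53 F_54.
Computing: F_64 = 10610209857723, F_65 = 17167680177565, F_53 = 53316291173, F_54 = 86267571272.
Sum = 10610209857723 * 17167680177565 - 53316291173 * 86267571272 = 182148089987287180544602439.

182148089987287180544602439


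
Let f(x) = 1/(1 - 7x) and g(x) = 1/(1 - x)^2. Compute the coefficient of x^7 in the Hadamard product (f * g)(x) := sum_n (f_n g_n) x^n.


f has coefficients f_k = 7^k. For g = 1/(1 - x)^2 the coefficient is g_k = C(k + 1, 1) = k + 1. The Hadamard coefficient is (f * g)_k = 7^k * (k + 1).
For k = 7: 7^7 * 8 = 823543 * 8 = 6588344.

6588344


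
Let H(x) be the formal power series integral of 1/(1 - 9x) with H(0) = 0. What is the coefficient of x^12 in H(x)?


1/(1 - 9x) = sum_{k>=0} 9^k x^k. Integrating termwise with H(0) = 0:
H(x) = sum_{k>=0} 9^k x^(k+1) / (k+1) = sum_{m>=1} 9^(m-1) x^m / m.
For m = 12: 9^11/12 = 31381059609/12 = 10460353203/4.

10460353203/4


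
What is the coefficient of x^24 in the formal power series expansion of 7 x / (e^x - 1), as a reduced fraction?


The exponential generating function for Bernoulli numbers is
x / (e^x - 1) = sum_{k>=0} B_k x^k / k!.
So the coefficient of x^24 in 7 x / (e^x - 1) is 7 B_24 / 24!.
Computing: B_24 = -236364091/2730, 24! = 620448401733239439360000, giving
7 * -236364091/2730 / 620448401733239439360000 = -236364091/241974876675963381350400000.

-236364091/241974876675963381350400000


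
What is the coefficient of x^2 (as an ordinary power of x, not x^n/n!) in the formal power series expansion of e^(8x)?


The exponential series is e^y = sum_{k>=0} y^k / k!. Substituting y = 8x gives
e^(8x) = sum_{k>=0} 8^k x^k / k!.
So the coefficient of x^n is a^n/n! with a = 8, n = 2:
8^2 / 2! = 64/2 = 32

32


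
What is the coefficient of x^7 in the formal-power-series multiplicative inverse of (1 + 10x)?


The inverse is 1/(1 + 10x). Apply the geometric identity 1/(1 - y) = sum_{k>=0} y^k with y = -10x:
1/(1 + 10x) = sum_{k>=0} (-10)^k x^k.
So the coefficient of x^7 is (-10)^7 = -10000000.

-10000000


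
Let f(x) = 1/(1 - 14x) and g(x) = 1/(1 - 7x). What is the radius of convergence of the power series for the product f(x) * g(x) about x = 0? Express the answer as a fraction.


The radius of 1/(1 - 14x) is 1/14 (nearest singularity at x = 1/14), and the radius of 1/(1 - 7x) is 1/7.
The product f(x)*g(x) = 1/((1 - 14x)(1 - 7x)) has singularities at both 1/14 and 1/7, so its radius of convergence is the distance to the nearest one:
min(1/14, 1/7) = 1/14.

1/14


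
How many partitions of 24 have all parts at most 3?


Using the generating function (1-x)^(-1)(1-x^2)^(-1)(1-x^3)^(-1),
the coefficient of x^24 counts these restricted partitions.
Result = 61

61


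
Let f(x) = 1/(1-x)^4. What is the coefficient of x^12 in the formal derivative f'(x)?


Differentiate: d/dx [ 1/(1-x)^r ] = r / (1-x)^(r+1).
Here r = 4, so f'(x) = 4 / (1-x)^5.
The expansion of 1/(1-x)^(r+1) has coefficient of x^n equal to C(n+r, r).
So the coefficient of x^12 in f'(x) is
4 * C(16, 4) = 4 * 1820 = 7280

7280


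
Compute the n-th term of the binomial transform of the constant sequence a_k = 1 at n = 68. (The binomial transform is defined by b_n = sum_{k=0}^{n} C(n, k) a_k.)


With a_k = 1 for all k, b_n = sum_{k=0}^{n} C(n, k) = 2^n by the binomial theorem.
For n = 68: 2^68 = 295147905179352825856.

295147905179352825856


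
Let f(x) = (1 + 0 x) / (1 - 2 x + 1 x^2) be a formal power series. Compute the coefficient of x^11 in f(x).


Write f(x) = sum_{k>=0} a_k x^k. Multiplying both sides by 1 - 2 x + 1 x^2 gives
(1 - 2 x + 1 x^2) sum_{k>=0} a_k x^k = 1 + 0 x.
Matching coefficients:
 x^0: a_0 = 1
 x^1: a_1 - 2 a_0 = 0  =>  a_1 = 2*1 + 0 = 2
 x^k (k >= 2): a_k = 2 a_{k-1} - 1 a_{k-2}.
Iterating: a_2 = 3, a_3 = 4, a_4 = 5, a_5 = 6, a_6 = 7, a_7 = 8, a_8 = 9, a_9 = 10, a_10 = 11, a_11 = 12.
So the coefficient of x^11 is 12.

12


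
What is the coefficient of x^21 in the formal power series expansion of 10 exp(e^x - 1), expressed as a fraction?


exp(e^x - 1) is the exponential generating function for the Bell numbers Bell_k: exp(e^x - 1) = sum_{k>=0} Bell_k x^k / k!.
So the coefficient of x^21 in 10 exp(e^x - 1) is 10 Bell_21 / 21!.
Computing: Bell_21 = 474869816156751 and 21! = 51090942171709440000, giving
10 * 474869816156751/51090942171709440000 = 158289938718917/1703031405723648000.

158289938718917/1703031405723648000


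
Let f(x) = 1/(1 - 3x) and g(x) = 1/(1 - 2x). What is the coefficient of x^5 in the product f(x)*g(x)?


The coefficient of x^n in f*g is the Cauchy product: sum_{k=0}^{n} a^k * b^(n-k).
With a=3, b=2, n=5:
sum_{k=0}^{5} 3^k * 2^(5-k)
= 665

665


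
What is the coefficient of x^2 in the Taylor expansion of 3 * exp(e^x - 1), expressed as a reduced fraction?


exp(e^x - 1) = sum_{k>=0} Bell_k x^k / k!, where Bell_k is the k-th Bell number.
So the coefficient of x^2 is 3 * Bell_2 / 2!.
Computing: Bell_2 = 2 and 2! = 2, giving
3 * 2/2 = 3.

3


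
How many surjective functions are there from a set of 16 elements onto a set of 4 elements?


By inclusion-exclusion on which target elements are missed, the number of surjections from an n-set onto a k-set is
surj(n, k) = sum_{j=0}^{k} (-1)^j C(k, j) (k - j)^n.
Equivalently surj(n, k) = k! * S(n, k), where S(n, k) is the Stirling number of the second kind.
For n = 16, k = 4:
S(16, 4) = 171798901, so
surj = 4! * 171798901 = 24 * 171798901 = 4123173624.

4123173624


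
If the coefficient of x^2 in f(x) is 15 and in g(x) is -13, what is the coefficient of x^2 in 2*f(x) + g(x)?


Scalar multiplication scales coefficients: 2 * 15 = 30.
Then add the g coefficient: 30 + -13
= 17

17


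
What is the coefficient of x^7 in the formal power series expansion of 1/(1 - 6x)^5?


The general identity 1/(1 - c x)^r = sum_{k>=0} c^k C(k + r - 1, r - 1) x^k follows by substituting y = c x into 1/(1 - y)^r = sum_{k>=0} C(k + r - 1, r - 1) y^k.
For c = 6, r = 5, k = 7:
6^7 * C(11, 4) = 279936 * 330 = 92378880.

92378880


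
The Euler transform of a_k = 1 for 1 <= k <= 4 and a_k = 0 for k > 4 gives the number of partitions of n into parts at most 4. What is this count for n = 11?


Partitions of 11 into parts at most 4:
Using generating function (1-x)^(-1)(1-x^2)^(-1)...(1-x^4)^(-1),
the coefficient of x^11 = 27

27


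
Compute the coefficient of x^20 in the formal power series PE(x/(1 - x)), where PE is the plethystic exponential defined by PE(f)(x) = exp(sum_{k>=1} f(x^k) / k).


For f(x) = x/(1 - x) we have
sum_{k>=1} f(x^k) / k = sum_{k>=1} (1/k) * x^k / (1 - x^k) = sum_{k, m >= 1} x^(k m) / k,
which after exponentiating simplifies to
PE(x/(1 - x)) = prod_{k>=1} 1 / (1 - x^k).
This is the generating function for the partition function p(n), so the coefficient of x^20 is p(20).
Computing p(20) by dynamic programming over parts 1, 2, ..., 20: p(20) = 627.

627


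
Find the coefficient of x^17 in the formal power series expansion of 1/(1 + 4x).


Write 1/(1 + c x) = 1/(1 - (-c) x) and apply the geometric-series identity
1/(1 - y) = sum_{k>=0} y^k to get 1/(1 + c x) = sum_{k>=0} (-c)^k x^k.
So the coefficient of x^k is (-c)^k = (-1)^k * c^k.
Here c = 4 and k = 17:
(-4)^17 = -1 * 17179869184 = -17179869184

-17179869184


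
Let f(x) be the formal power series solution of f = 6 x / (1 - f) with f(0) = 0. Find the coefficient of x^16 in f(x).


Apply Lagrange inversion: f = 6 x * phi(f) with phi(t) = 1/(1 - t), so
[x^n] f = 6^n * (1/n) [t^(n-1)] phi(t)^n = 6^n * (1/n) [t^(n-1)] (1 - t)^(-n) = 6^n * (1/n) C(2n - 2, n - 1) = 6^n * C_{n-1}.
For n = 16: C_15 = C(30, 15) / 16 = 155117520/16 = 9694845.
With the 6^16 = 2821109907456 factor, the coefficient is 2821109907456 * 9694845 = 27350223280750264320.

27350223280750264320


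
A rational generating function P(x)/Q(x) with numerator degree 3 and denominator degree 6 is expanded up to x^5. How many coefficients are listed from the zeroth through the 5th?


Expanding up to x^5 gives the coefficients for x^0, x^1, ..., x^5.
That is 5 + 1 = 6 coefficients in total.

6


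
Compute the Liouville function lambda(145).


The Liouville function is lambda(k) = (-1)^Omega(k), where Omega(k) counts the prime factors of k with multiplicity.
Factoring: 145 = 5 * 29, so Omega(145) = 2.
lambda(145) = (-1)^2 = 1.

1


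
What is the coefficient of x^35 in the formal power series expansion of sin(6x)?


The Maclaurin series is sin(t) = sum_{k>=0} (-1)^k t^(2k+1) / (2k+1)!, so substituting t = 6x, only odd powers of x are nonzero, with coefficient of x^(2k+1) equal to (-1)^k 6^(2k+1) / (2k+1)!.
Write 35 = 2*17 + 1, giving the coefficient (-1)^17 * 6^35 / 35! = -1719070799748422591028658176/10333147966386144929666651337523200000000 = -27894275208/167669460258147894921875.

-27894275208/167669460258147894921875


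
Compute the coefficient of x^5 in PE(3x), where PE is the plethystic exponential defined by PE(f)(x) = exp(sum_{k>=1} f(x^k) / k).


With f(x) = 3x, the exponent is sum_{k>=1} 3 x^k / k = 3 * (-ln(1 - x)). Exponentiating:
PE(3x) = exp(-3 ln(1 - x)) = 1/(1 - x)^3.
By the negative binomial expansion, [x^n] 1/(1 - x)^3 = C(n + 2, 2).
For n = 5: C(7, 2) = 21.

21


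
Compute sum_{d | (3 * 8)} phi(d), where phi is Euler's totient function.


First, 3 * 8 = 24. One classical identity is sum_{d | n} phi(d) = n (each k in [1, n] has a unique gcd with n, and among the k's with gcd(k, n) = n/d there are phi(d) of them). So the sum equals 24. We also verify directly:
Divisors of 24: 1, 2, 3, 4, 6, 8, 12, 24.
phi values: 1, 1, 2, 2, 2, 4, 4, 8.
Sum = 24.

24


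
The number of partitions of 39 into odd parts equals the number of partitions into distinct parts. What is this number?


Computing partitions of 39 into odd parts (1, 3, 5, ...):
Using the generating function prod_{k>=0} 1/(1-x^(2k+1)),
the count is 982

982


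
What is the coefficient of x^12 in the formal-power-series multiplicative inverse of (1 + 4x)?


The inverse is 1/(1 + 4x). Apply the geometric identity 1/(1 - y) = sum_{k>=0} y^k with y = -4x:
1/(1 + 4x) = sum_{k>=0} (-4)^k x^k.
So the coefficient of x^12 is (-4)^12 = 16777216.

16777216


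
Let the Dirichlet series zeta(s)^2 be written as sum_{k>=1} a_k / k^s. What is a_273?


The Dirichlet convolution of the constant function 1 with itself gives (1 * 1)(k) = sum_{d | k} 1 = d(k), the number of positive divisors of k.
Since zeta(s) = sum_{k>=1} 1/k^s, we have zeta(s)^2 = sum_{k>=1} d(k)/k^s, so a_k = d(k).
For k = 273: the divisors are 1, 3, 7, 13, 21, 39, 91, 273.
Count = 8.

8


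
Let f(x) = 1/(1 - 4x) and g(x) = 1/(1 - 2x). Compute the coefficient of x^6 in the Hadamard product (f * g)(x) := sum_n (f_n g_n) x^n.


f has coefficients f_k = 4^k and g has coefficients g_k = 2^k, so the Hadamard product has coefficient (f*g)_k = 4^k * 2^k = 8^k.
For k = 6: 8^6 = 262144.

262144


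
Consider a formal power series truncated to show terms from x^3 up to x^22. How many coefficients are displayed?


From x^3 to x^22 inclusive, the count is 22 - 3 + 1 = 20.

20


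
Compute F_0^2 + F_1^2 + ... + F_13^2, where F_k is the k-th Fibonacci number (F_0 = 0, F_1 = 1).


There is a standard identity sum_{k=0}^{N} F_k^2 = F_N * F_{N+1} (proved inductively from the telescoping relation F_k^2 = F_k F_{k+1} - F_{k-1} F_k). Then
sum_{k=0}^{13} F_k^2 = F_13 F_14 - F_0 F_0.
Computing: F_13 = 233, F_14 = 377.
Sum = 233 * 377 = 87841.

87841


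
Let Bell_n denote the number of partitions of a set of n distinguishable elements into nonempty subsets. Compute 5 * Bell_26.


Bell_26 can be computed from the Bell triangle or from Dobinski's identity Bell_n = (1/e) * sum_{k>=0} k^n / k!.
Computing Bell_26 = 49631246523618756274.
Then 5 * 49631246523618756274 = 248156232618093781370.

248156232618093781370


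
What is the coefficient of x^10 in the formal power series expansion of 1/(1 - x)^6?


The expansion 1/(1 - x)^r = sum_{k>=0} C(k + r - 1, r - 1) x^k follows from the multiset / negative-binomial theorem (or from repeated differentiation of the geometric series).
For r = 6 and k = 10:
C(15, 5) = 1307674368000 / (120 * 3628800) = 3003.

3003


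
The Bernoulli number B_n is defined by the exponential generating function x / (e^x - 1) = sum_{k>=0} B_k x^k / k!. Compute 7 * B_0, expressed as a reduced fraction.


Bernoulli numbers can also be computed recursively via B_0 = 1 and sum_{j=0}^{m} C(m+1, j) B_j = 0 for m >= 1. Odd-index Bernoulli numbers vanish for k >= 3.
Computing B_0 = 1, so 7 * B_0 = 7 * 1 = 7.

7


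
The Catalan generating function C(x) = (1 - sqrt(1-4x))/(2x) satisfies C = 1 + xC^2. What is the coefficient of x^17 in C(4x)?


Substituting x -> 4x scales the n-th coefficient by 4^n, so [x^17] C(4x) = 4^17 * C_17.
C_17 = C(2*17, 17)/(18) = 2333606220/18 = 129644790.
So 4^17 * 129644790 = 17179869184 * 129644790 = 2227280532587151360.

2227280532587151360


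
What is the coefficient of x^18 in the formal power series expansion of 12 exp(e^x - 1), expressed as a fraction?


exp(e^x - 1) is the exponential generating function for the Bell numbers Bell_k: exp(e^x - 1) = sum_{k>=0} Bell_k x^k / k!.
So the coefficient of x^18 in 12 exp(e^x - 1) is 12 Bell_18 / 18!.
Computing: Bell_18 = 682076806159 and 18! = 6402373705728000, giving
12 * 682076806159/6402373705728000 = 97439543737/76218734592000.

97439543737/76218734592000


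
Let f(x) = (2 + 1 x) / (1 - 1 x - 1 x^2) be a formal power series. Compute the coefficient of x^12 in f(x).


Write f(x) = sum_{k>=0} a_k x^k. Multiplying both sides by 1 - 1 x - 1 x^2 gives
(1 - 1 x - 1 x^2) sum_{k>=0} a_k x^k = 2 + 1 x.
Matching coefficients:
 x^0: a_0 = 2
 x^1: a_1 - 1 a_0 = 1  =>  a_1 = 1*2 + 1 = 3
 x^k (k >= 2): a_k = 1 a_{k-1} + 1 a_{k-2}.
Iterating: a_2 = 5, a_3 = 8, a_4 = 13, a_5 = 21, a_6 = 34, a_7 = 55, a_8 = 89, a_9 = 144, a_10 = 233, a_11 = 377, a_12 = 610.
So the coefficient of x^12 is 610.

610


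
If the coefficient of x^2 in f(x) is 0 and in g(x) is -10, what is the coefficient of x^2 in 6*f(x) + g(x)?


Scalar multiplication scales coefficients: 6 * 0 = 0.
Then add the g coefficient: 0 + -10
= -10

-10


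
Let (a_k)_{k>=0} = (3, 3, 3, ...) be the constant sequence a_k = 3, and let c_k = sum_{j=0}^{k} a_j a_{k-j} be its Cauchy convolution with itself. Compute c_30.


Since a_j = 3 for all j >= 0, the convolution sum becomes
c_k = sum_{j=0}^{k} 3 * 3 = 9 * (k + 1).
Equivalently, the generating function of (a_k) is 3/(1 - x) and its square is 9/(1 - x)^2 = sum_{k>=0} 9(k + 1) x^k.
For k = 30: 9 * 31 = 279.

279


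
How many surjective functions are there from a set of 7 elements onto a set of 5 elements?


By inclusion-exclusion on which target elements are missed, the number of surjections from an n-set onto a k-set is
surj(n, k) = sum_{j=0}^{k} (-1)^j C(k, j) (k - j)^n.
Equivalently surj(n, k) = k! * S(n, k), where S(n, k) is the Stirling number of the second kind.
For n = 7, k = 5:
S(7, 5) = 140, so
surj = 5! * 140 = 120 * 140 = 16800.

16800


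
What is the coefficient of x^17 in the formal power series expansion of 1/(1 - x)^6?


The negative binomial / multiset identity is
1/(1 - x)^r = sum_{k>=0} C(k + r - 1, r - 1) x^k.
Here r = 6 and k = 17, so the coefficient is
C(17 + 5, 5) = C(22, 5)
= 26334

26334


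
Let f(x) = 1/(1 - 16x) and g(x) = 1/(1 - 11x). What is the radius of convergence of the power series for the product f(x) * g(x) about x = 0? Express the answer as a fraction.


The radius of 1/(1 - 16x) is 1/16 (nearest singularity at x = 1/16), and the radius of 1/(1 - 11x) is 1/11.
The product f(x)*g(x) = 1/((1 - 16x)(1 - 11x)) has singularities at both 1/16 and 1/11, so its radius of convergence is the distance to the nearest one:
min(1/16, 1/11) = 1/16.

1/16


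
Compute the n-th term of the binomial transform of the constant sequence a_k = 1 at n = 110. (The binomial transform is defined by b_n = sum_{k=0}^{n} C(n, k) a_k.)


With a_k = 1 for all k, b_n = sum_{k=0}^{n} C(n, k) = 2^n by the binomial theorem.
For n = 110: 2^110 = 1298074214633706907132624082305024.

1298074214633706907132624082305024


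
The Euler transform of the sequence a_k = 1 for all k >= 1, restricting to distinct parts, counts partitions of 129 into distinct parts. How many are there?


Partitions of 129 into distinct parts can be computed via generating function.
Product (1+x)(1+x^2)(1+x^3)...
The coefficient of x^129 = 4322816

4322816


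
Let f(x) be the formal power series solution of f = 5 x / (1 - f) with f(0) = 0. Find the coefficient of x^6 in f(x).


Apply Lagrange inversion: f = 5 x * phi(f) with phi(t) = 1/(1 - t), so
[x^n] f = 5^n * (1/n) [t^(n-1)] phi(t)^n = 5^n * (1/n) [t^(n-1)] (1 - t)^(-n) = 5^n * (1/n) C(2n - 2, n - 1) = 5^n * C_{n-1}.
For n = 6: C_5 = C(10, 5) / 6 = 252/6 = 42.
With the 5^6 = 15625 factor, the coefficient is 15625 * 42 = 656250.

656250


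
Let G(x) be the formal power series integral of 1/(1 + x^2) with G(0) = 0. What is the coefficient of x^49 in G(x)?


1/(1 + x^2) = sum_{j>=0} (-1)^j x^(2j). Integrating termwise with G(0) = 0:
G(x) = sum_{j>=0} (-1)^j x^(2j+1) / (2j+1) = arctan(x).
Only odd powers are nonzero. For x^49 write 49 = 2*24 + 1, giving
(-1)^24 / 49 = 1/49 = 1/49.

1/49


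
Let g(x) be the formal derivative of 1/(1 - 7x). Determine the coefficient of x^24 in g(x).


Differentiate termwise: d/dx sum_{k>=0} 7^k x^k = sum_{k>=1} k 7^k x^(k-1) = sum_{j>=0} (j+1) 7^(j+1) x^j.
Equivalently, d/dx [1/(1 - 7x)] = 7/(1 - 7x)^2.
For j = 24: 25 * 7^25 = 25 * 1341068619663964900807 = 33526715491599122520175.

33526715491599122520175


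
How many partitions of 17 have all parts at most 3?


Using the generating function (1-x)^(-1)(1-x^2)^(-1)(1-x^3)^(-1),
the coefficient of x^17 counts these restricted partitions.
Result = 33

33


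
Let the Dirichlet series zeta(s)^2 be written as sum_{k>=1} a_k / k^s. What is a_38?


The Dirichlet convolution of the constant function 1 with itself gives (1 * 1)(k) = sum_{d | k} 1 = d(k), the number of positive divisors of k.
Since zeta(s) = sum_{k>=1} 1/k^s, we have zeta(s)^2 = sum_{k>=1} d(k)/k^s, so a_k = d(k).
For k = 38: the divisors are 1, 2, 19, 38.
Count = 4.

4


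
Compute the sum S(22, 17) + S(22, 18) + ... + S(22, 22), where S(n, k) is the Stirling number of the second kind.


By definition, S(n, k) counts partitions of an n-set into exactly k nonempty blocks.
Computing row n = 22 for k = 17..22:
S(22, k): 1404142047, 53374629, 1389850, 23485, 231, 1
Sum = 1458930243.

1458930243


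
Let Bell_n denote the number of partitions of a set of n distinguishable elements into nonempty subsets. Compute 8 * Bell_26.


Bell_26 can be computed from the Bell triangle or from Dobinski's identity Bell_n = (1/e) * sum_{k>=0} k^n / k!.
Computing Bell_26 = 49631246523618756274.
Then 8 * 49631246523618756274 = 397049972188950050192.

397049972188950050192


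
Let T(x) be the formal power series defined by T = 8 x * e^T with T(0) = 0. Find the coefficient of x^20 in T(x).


Apply the Lagrange inversion formula: if T = 8 x * phi(T) with phi(t) = e^t, then
[x^n] T = 8^n * (1/n) [t^(n-1)] phi(t)^n = 8^n * (1/n) [t^(n-1)] e^(n t) = 8^n * (1/n) * n^(n-1) / (n-1)! = 8^n * n^(n-1) / n!.
When c = 1 this is the Cayley count of rooted labeled trees on n vertices, divided by n!.
For n = 20: 8^20 * 20^19 / 20! = 1152921504606846976 * 5242880000000000000000000/2432902008176640000 = 36893488147419103232000000000000000/14849255421.

36893488147419103232000000000000000/14849255421


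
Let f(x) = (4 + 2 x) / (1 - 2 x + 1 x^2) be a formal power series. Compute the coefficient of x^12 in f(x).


Write f(x) = sum_{k>=0} a_k x^k. Multiplying both sides by 1 - 2 x + 1 x^2 gives
(1 - 2 x + 1 x^2) sum_{k>=0} a_k x^k = 4 + 2 x.
Matching coefficients:
 x^0: a_0 = 4
 x^1: a_1 - 2 a_0 = 2  =>  a_1 = 2*4 + 2 = 10
 x^k (k >= 2): a_k = 2 a_{k-1} - 1 a_{k-2}.
Iterating: a_2 = 16, a_3 = 22, a_4 = 28, a_5 = 34, a_6 = 40, a_7 = 46, a_8 = 52, a_9 = 58, a_10 = 64, a_11 = 70, a_12 = 76.
So the coefficient of x^12 is 76.

76


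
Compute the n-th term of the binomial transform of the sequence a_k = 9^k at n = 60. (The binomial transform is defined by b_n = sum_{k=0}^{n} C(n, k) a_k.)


With a_k = 9^k, b_n = sum_{k=0}^{n} C(n, k) 9^k = (1 + 9)^n by the binomial theorem.
For n = 60: (1 + 9)^60 = 10^60 = 1000000000000000000000000000000000000000000000000000000000000.

1000000000000000000000000000000000000000000000000000000000000


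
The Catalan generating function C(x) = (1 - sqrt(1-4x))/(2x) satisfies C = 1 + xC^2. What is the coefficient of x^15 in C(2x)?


Substituting x -> 2x scales the n-th coefficient by 2^n, so [x^15] C(2x) = 2^15 * C_15.
C_15 = C(2*15, 15)/(16) = 155117520/16 = 9694845.
So 2^15 * 9694845 = 32768 * 9694845 = 317680680960.

317680680960


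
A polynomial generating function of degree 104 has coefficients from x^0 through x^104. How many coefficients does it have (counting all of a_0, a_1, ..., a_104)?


A polynomial of degree 104 takes the form a_0 + a_1 x + ... + a_104 x^104.
The number of coefficients is 104 + 1 = 105.

105


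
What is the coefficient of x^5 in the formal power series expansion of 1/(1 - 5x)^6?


The general identity 1/(1 - c x)^r = sum_{k>=0} c^k C(k + r - 1, r - 1) x^k follows by substituting y = c x into 1/(1 - y)^r = sum_{k>=0} C(k + r - 1, r - 1) y^k.
For c = 5, r = 6, k = 5:
5^5 * C(10, 5) = 3125 * 252 = 787500.

787500


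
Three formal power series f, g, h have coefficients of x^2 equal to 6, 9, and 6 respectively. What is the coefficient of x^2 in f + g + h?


Series addition is componentwise:
6 + 9 + 6
= 21

21


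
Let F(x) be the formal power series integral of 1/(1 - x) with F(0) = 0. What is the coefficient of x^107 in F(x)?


1/(1 - x) = sum_{k>=0} x^k. Integrating termwise and using F(0) = 0 gives
F(x) = sum_{k>=0} x^(k+1) / (k+1) = sum_{m>=1} x^m / m = -ln(1 - x).
So the coefficient of x^107 is 1/107 = 1/107.

1/107


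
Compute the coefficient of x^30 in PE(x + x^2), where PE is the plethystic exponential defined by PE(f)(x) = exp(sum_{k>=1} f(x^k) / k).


With f(x) = x + x^2, the exponent is sum_{k>=1} (x^k + x^(2k)) / k = -ln(1 - x) - ln(1 - x^2). Exponentiating:
PE(x + x^2) = 1 / ((1 - x)(1 - x^2)).
This is the generating function for partitions of n into parts of size 1 or 2. The number of 2's can be any j in 0..15, and the rest are 1's, so
[x^30] = floor(30/2) + 1 = 16.

16


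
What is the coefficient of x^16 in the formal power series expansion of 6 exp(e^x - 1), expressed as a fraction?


exp(e^x - 1) is the exponential generating function for the Bell numbers Bell_k: exp(e^x - 1) = sum_{k>=0} Bell_k x^k / k!.
So the coefficient of x^16 in 6 exp(e^x - 1) is 6 Bell_16 / 16!.
Computing: Bell_16 = 10480142147 and 16! = 20922789888000, giving
6 * 10480142147/20922789888000 = 10480142147/3487131648000.

10480142147/3487131648000


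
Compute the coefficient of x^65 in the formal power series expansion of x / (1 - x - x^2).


Let f(x) = sum_{k>=0} a_k x^k. Multiplying f(x) * (1 - x - x^2) = x and matching coefficients gives a_0 = 0, a_1 = 1, and a_k = a_{k-1} + a_{k-2} for k >= 2. These are the Fibonacci numbers F_k.
Iterating from F_0 = 0, F_1 = 1:
F_0=0, F_1=1, F_2=1, F_3=2, F_4=3, F_5=5, F_6=8, F_7=13, F_8=21, F_9=34, ...
F_65 = 17167680177565.

17167680177565


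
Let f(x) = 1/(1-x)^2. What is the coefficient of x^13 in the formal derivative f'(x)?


Differentiate: d/dx [ 1/(1-x)^r ] = r / (1-x)^(r+1).
Here r = 2, so f'(x) = 2 / (1-x)^3.
The expansion of 1/(1-x)^(r+1) has coefficient of x^n equal to C(n+r, r).
So the coefficient of x^13 in f'(x) is
2 * C(15, 2) = 2 * 105 = 210

210


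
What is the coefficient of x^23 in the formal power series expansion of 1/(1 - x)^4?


The negative binomial / multiset identity is
1/(1 - x)^r = sum_{k>=0} C(k + r - 1, r - 1) x^k.
Here r = 4 and k = 23, so the coefficient is
C(23 + 3, 3) = C(26, 3)
= 2600

2600


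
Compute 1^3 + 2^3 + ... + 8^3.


This power sum has a closed form given by Faulhaber's formula
sum_{k=1}^{m} k^p = (1 / (p + 1)) * sum_{j=0}^{p} C(p + 1, j) B_j m^(p + 1 - j),
but for small m direct computation is fastest:
1 + 8 + 27 + 64 + 125 + 216 + 343 + 512 = 1296.

1296


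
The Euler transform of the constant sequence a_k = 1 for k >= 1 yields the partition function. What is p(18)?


The Euler transform converts the sequence a_k = 1 into the number of integer partitions.
Using the recurrence or dynamic programming:
p(18) = 385

385


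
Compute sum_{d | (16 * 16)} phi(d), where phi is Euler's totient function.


First, 16 * 16 = 256. One classical identity is sum_{d | n} phi(d) = n (each k in [1, n] has a unique gcd with n, and among the k's with gcd(k, n) = n/d there are phi(d) of them). So the sum equals 256. We also verify directly:
Divisors of 256: 1, 2, 4, 8, 16, 32, 64, 128, 256.
phi values: 1, 1, 2, 4, 8, 16, 32, 64, 128.
Sum = 256.

256


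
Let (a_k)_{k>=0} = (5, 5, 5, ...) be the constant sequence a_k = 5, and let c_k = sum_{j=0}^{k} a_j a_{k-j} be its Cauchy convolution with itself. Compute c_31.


Since a_j = 5 for all j >= 0, the convolution sum becomes
c_k = sum_{j=0}^{k} 5 * 5 = 25 * (k + 1).
Equivalently, the generating function of (a_k) is 5/(1 - x) and its square is 25/(1 - x)^2 = sum_{k>=0} 25(k + 1) x^k.
For k = 31: 25 * 32 = 800.

800


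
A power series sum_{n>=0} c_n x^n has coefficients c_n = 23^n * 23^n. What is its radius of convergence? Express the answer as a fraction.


By the root test (Cauchy-Hadamard), the radius is R = 1 / limsup_n |c_n|^(1/n).
Here |c_n|^(1/n) = (23^n * 23^n)^(1/n) = 23 * 23 = 529 for all n.
So R = 1/529 = 1/529.

1/529


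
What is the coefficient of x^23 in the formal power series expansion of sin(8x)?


The Maclaurin series is sin(t) = sum_{k>=0} (-1)^k t^(2k+1) / (2k+1)!, so substituting t = 8x, only odd powers of x are nonzero, with coefficient of x^(2k+1) equal to (-1)^k 8^(2k+1) / (2k+1)!.
Write 23 = 2*11 + 1, giving the coefficient (-1)^11 * 8^23 / 23! = -590295810358705651712/25852016738884976640000 = -1125899906842624/49308808782358125.

-1125899906842624/49308808782358125


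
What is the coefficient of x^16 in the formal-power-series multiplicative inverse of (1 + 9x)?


The inverse is 1/(1 + 9x). Apply the geometric identity 1/(1 - y) = sum_{k>=0} y^k with y = -9x:
1/(1 + 9x) = sum_{k>=0} (-9)^k x^k.
So the coefficient of x^16 is (-9)^16 = 1853020188851841.

1853020188851841


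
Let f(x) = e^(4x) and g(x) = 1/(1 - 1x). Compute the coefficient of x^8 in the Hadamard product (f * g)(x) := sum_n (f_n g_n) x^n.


Expanding: f_k = 4^k/k! (from e^(4x)) and g_k = 1^k (from 1/(1 - 1x)). So the Hadamard coefficient (f * g)_k = 4^k 1^k / k! = (4)^k / k!.
For k = 8: 4^8/8! = 65536/40320 = 512/315.

512/315


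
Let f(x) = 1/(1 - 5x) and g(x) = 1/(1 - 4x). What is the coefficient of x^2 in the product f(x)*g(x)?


The coefficient of x^n in f*g is the Cauchy product: sum_{k=0}^{n} a^k * b^(n-k).
With a=5, b=4, n=2:
sum_{k=0}^{2} 5^k * 4^(2-k)
= 61

61


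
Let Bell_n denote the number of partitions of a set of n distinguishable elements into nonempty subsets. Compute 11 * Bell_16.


Bell_16 can be computed from the Bell triangle or from Dobinski's identity Bell_n = (1/e) * sum_{k>=0} k^n / k!.
Computing Bell_16 = 10480142147.
Then 11 * 10480142147 = 115281563617.

115281563617


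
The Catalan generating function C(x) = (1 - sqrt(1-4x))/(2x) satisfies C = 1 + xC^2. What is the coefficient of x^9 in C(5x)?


Substituting x -> 5x scales the n-th coefficient by 5^n, so [x^9] C(5x) = 5^9 * C_9.
C_9 = C(2*9, 9)/(10) = 48620/10 = 4862.
So 5^9 * 4862 = 1953125 * 4862 = 9496093750.

9496093750


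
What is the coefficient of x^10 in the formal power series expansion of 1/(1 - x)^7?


The negative binomial / multiset identity is
1/(1 - x)^r = sum_{k>=0} C(k + r - 1, r - 1) x^k.
Here r = 7 and k = 10, so the coefficient is
C(10 + 6, 6) = C(16, 6)
= 8008

8008


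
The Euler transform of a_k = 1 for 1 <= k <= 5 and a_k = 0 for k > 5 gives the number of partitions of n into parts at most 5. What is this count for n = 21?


Partitions of 21 into parts at most 5:
Using generating function (1-x)^(-1)(1-x^2)^(-1)...(1-x^5)^(-1),
the coefficient of x^21 = 221

221


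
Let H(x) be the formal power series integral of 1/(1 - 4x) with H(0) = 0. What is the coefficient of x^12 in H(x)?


1/(1 - 4x) = sum_{k>=0} 4^k x^k. Integrating termwise with H(0) = 0:
H(x) = sum_{k>=0} 4^k x^(k+1) / (k+1) = sum_{m>=1} 4^(m-1) x^m / m.
For m = 12: 4^11/12 = 4194304/12 = 1048576/3.

1048576/3


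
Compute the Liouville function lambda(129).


The Liouville function is lambda(k) = (-1)^Omega(k), where Omega(k) counts the prime factors of k with multiplicity.
Factoring: 129 = 3 * 43, so Omega(129) = 2.
lambda(129) = (-1)^2 = 1.

1


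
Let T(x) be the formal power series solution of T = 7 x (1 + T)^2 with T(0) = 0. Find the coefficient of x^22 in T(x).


Apply the Lagrange inversion formula: if T = 7 x * phi(T) with phi(t) = (1 + t)^2, then [x^n] T = 7^n * (1/n) [t^(n-1)] phi(t)^n = 7^n * (1/n) [t^(n-1)] (1 + t)^(2n) = 7^n * (1/n) C(2n, n-1).
Using the identity C(2n, n-1) = C(2n, n) * n / (n+1), the unscaled factor equals C(2n, n) / (n+1) = C_n, the n-th Catalan number.
For n = 22: C_22 = C(44, 22) / 23 = 2104098963720/23 = 91482563640.
With the 7^22 = 3909821048582988049 factor, the coefficient is 3909821048582988049 * 91482563640 = 357680452898004736014001938360.

357680452898004736014001938360


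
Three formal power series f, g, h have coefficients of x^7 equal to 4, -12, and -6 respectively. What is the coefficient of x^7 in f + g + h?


Series addition is componentwise:
4 + -12 + -6
= -14

-14


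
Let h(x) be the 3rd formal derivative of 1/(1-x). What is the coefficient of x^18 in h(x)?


Differentiating 3 times: d^3/dx^3 [1/(1-x)] = 3!/(1-x)^4.
The expansion 1/(1-x)^4 = sum_{k>=0} C(k+3, 3) x^k, so the coefficient of x^n in 3!/(1-x)^4 is 3! * C(n+3, 3).
For n = 18: 6 * C(21, 3) = 6 * 1330 = 7980

7980


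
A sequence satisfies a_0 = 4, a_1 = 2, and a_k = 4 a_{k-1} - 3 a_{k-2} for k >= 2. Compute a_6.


The characteristic equation is t^2 - 4 t + 3 = 0, with roots r_1 = 3 and r_2 = 1 (so c_1 = r_1 + r_2, c_2 = -r_1 r_2 as required).
One can use the closed form a_n = A r_1^n + B r_2^n, but direct iteration is more reliable:
a_0 = 4, a_1 = 2, a_2 = -4, a_3 = -22, a_4 = -76, a_5 = -238, a_6 = -724.
So a_6 = -724.

-724


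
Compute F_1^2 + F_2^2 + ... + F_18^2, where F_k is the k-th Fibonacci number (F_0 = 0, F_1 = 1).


There is a standard identity sum_{k=0}^{N} F_k^2 = F_N * F_{N+1} (proved inductively from the telescoping relation F_k^2 = F_k F_{k+1} - F_{k-1} F_k). Then
sum_{k=1}^{18} F_k^2 = F_18 F_19 - F_0 F_1.
Computing: F_18 = 2584, F_19 = 4181, F_0 = 0, F_1 = 1.
Sum = 2584 * 4181 - 0 * 1 = 10803704.

10803704


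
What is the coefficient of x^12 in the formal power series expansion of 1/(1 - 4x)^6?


The general identity 1/(1 - c x)^r = sum_{k>=0} c^k C(k + r - 1, r - 1) x^k follows by substituting y = c x into 1/(1 - y)^r = sum_{k>=0} C(k + r - 1, r - 1) y^k.
For c = 4, r = 6, k = 12:
4^12 * C(17, 5) = 16777216 * 6188 = 103817412608.

103817412608


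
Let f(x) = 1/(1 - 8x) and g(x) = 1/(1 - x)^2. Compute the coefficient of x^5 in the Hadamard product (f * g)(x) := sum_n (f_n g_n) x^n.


f has coefficients f_k = 8^k. For g = 1/(1 - x)^2 the coefficient is g_k = C(k + 1, 1) = k + 1. The Hadamard coefficient is (f * g)_k = 8^k * (k + 1).
For k = 5: 8^5 * 6 = 32768 * 6 = 196608.

196608


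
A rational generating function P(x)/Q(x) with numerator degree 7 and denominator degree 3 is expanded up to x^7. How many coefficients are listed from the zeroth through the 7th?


Expanding up to x^7 gives the coefficients for x^0, x^1, ..., x^7.
That is 7 + 1 = 8 coefficients in total.

8


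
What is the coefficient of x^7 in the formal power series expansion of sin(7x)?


The Maclaurin series is sin(t) = sum_{k>=0} (-1)^k t^(2k+1) / (2k+1)!, so substituting t = 7x, only odd powers of x are nonzero, with coefficient of x^(2k+1) equal to (-1)^k 7^(2k+1) / (2k+1)!.
Write 7 = 2*3 + 1, giving the coefficient (-1)^3 * 7^7 / 7! = -823543/5040 = -117649/720.

-117649/720


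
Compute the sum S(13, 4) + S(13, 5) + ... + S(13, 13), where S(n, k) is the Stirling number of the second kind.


By definition, S(n, k) counts partitions of an n-set into exactly k nonempty blocks.
Computing row n = 13 for k = 4..13:
S(13, k): 2532530, 7508501, 9321312, 5715424, 1899612, 359502, 39325, 2431, 78, 1
Sum = 27378716.

27378716


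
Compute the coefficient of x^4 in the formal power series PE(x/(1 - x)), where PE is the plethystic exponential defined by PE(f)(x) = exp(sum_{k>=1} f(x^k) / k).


For f(x) = x/(1 - x) we have
sum_{k>=1} f(x^k) / k = sum_{k>=1} (1/k) * x^k / (1 - x^k) = sum_{k, m >= 1} x^(k m) / k,
which after exponentiating simplifies to
PE(x/(1 - x)) = prod_{k>=1} 1 / (1 - x^k).
This is the generating function for the partition function p(n), so the coefficient of x^4 is p(4).
Computing p(4) by dynamic programming over parts 1, 2, ..., 4: p(4) = 5.

5


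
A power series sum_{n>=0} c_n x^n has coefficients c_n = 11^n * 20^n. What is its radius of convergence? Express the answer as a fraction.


By the root test (Cauchy-Hadamard), the radius is R = 1 / limsup_n |c_n|^(1/n).
Here |c_n|^(1/n) = (11^n * 20^n)^(1/n) = 11 * 20 = 220 for all n.
So R = 1/220 = 1/220.

1/220


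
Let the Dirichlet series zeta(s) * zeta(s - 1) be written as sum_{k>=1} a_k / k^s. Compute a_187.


Convolution gives a_k = sum_{d | k} d * 1 = sum_{d | k} d = sigma(k), the sum of positive divisors of k.
For k = 187, the divisors are 1, 11, 17, 187, so
sigma(187) = 1 + 11 + 17 + 187 = 216.

216


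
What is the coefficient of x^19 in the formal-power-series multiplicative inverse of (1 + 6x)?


The inverse is 1/(1 + 6x). Apply the geometric identity 1/(1 - y) = sum_{k>=0} y^k with y = -6x:
1/(1 + 6x) = sum_{k>=0} (-6)^k x^k.
So the coefficient of x^19 is (-6)^19 = -609359740010496.

-609359740010496


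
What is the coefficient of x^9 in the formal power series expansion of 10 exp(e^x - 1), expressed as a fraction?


exp(e^x - 1) is the exponential generating function for the Bell numbers Bell_k: exp(e^x - 1) = sum_{k>=0} Bell_k x^k / k!.
So the coefficient of x^9 in 10 exp(e^x - 1) is 10 Bell_9 / 9!.
Computing: Bell_9 = 21147 and 9! = 362880, giving
10 * 21147/362880 = 1007/1728.

1007/1728


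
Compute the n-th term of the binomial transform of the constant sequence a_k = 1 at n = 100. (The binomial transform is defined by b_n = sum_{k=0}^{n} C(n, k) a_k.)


With a_k = 1 for all k, b_n = sum_{k=0}^{n} C(n, k) = 2^n by the binomial theorem.
For n = 100: 2^100 = 1267650600228229401496703205376.

1267650600228229401496703205376


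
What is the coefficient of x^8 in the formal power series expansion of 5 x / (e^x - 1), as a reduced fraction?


The exponential generating function for Bernoulli numbers is
x / (e^x - 1) = sum_{k>=0} B_k x^k / k!.
So the coefficient of x^8 in 5 x / (e^x - 1) is 5 B_8 / 8!.
Computing: B_8 = -1/30, 8! = 40320, giving
5 * -1/30 / 40320 = -1/241920.

-1/241920


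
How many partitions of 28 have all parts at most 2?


Using the generating function (1-x)^(-1)(1-x^2)^(-1),
the coefficient of x^28 counts these restricted partitions.
Result = 15

15


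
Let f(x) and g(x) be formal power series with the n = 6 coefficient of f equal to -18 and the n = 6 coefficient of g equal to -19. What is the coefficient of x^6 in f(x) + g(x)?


Addition of formal power series is termwise.
The coefficient of x^6 in f + g = -18 + -19
= -37

-37


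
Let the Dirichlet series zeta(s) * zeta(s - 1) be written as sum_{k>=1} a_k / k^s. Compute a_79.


Convolution gives a_k = sum_{d | k} d * 1 = sum_{d | k} d = sigma(k), the sum of positive divisors of k.
For k = 79, the divisors are 1, 79, so
sigma(79) = 1 + 79 = 80.

80


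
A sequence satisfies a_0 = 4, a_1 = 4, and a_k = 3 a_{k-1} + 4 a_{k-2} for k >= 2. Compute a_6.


The characteristic equation is t^2 - 3 t - 4 = 0, with roots r_1 = 4 and r_2 = -1 (so c_1 = r_1 + r_2, c_2 = -r_1 r_2 as required).
One can use the closed form a_n = A r_1^n + B r_2^n, but direct iteration is more reliable:
a_0 = 4, a_1 = 4, a_2 = 28, a_3 = 100, a_4 = 412, a_5 = 1636, a_6 = 6556.
So a_6 = 6556.

6556
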